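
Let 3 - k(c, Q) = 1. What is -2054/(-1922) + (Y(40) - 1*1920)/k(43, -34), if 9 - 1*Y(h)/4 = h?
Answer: -981115/961 ≈ -1020.9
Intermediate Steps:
Y(h) = 36 - 4*h
k(c, Q) = 2 (k(c, Q) = 3 - 1*1 = 3 - 1 = 2)
-2054/(-1922) + (Y(40) - 1*1920)/k(43, -34) = -2054/(-1922) + ((36 - 4*40) - 1*1920)/2 = -2054*(-1/1922) + ((36 - 160) - 1920)*(1/2) = 1027/961 + (-124 - 1920)*(1/2) = 1027/961 - 2044*1/2 = 1027/961 - 1022 = -981115/961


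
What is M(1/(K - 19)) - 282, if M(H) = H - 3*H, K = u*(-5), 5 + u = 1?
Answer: -284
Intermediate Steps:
u = -4 (u = -5 + 1 = -4)
K = 20 (K = -4*(-5) = 20)
M(H) = -2*H
M(1/(K - 19)) - 282 = -2/(20 - 19) - 282 = -2/1 - 282 = -2*1 - 282 = -2 - 282 = -284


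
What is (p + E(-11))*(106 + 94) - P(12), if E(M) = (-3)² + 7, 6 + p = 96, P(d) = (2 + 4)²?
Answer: 21164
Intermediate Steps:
P(d) = 36 (P(d) = 6² = 36)
p = 90 (p = -6 + 96 = 90)
E(M) = 16 (E(M) = 9 + 7 = 16)
(p + E(-11))*(106 + 94) - P(12) = (90 + 16)*(106 + 94) - 1*36 = 106*200 - 36 = 21200 - 36 = 21164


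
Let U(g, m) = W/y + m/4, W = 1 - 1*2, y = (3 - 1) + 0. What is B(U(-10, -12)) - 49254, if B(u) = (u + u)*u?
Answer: -98459/2 ≈ -49230.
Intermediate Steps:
y = 2 (y = 2 + 0 = 2)
W = -1 (W = 1 - 2 = -1)
U(g, m) = -½ + m/4 (U(g, m) = -1/2 + m/4 = -1*½ + m*(¼) = -½ + m/4)
B(u) = 2*u² (B(u) = (2*u)*u = 2*u²)
B(U(-10, -12)) - 49254 = 2*(-½ + (¼)*(-12))² - 49254 = 2*(-½ - 3)² - 49254 = 2*(-7/2)² - 49254 = 2*(49/4) - 49254 = 49/2 - 49254 = -98459/2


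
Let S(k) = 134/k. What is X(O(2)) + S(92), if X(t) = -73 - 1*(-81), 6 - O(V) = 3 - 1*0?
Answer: 435/46 ≈ 9.4565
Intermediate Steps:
O(V) = 3 (O(V) = 6 - (3 - 1*0) = 6 - (3 + 0) = 6 - 1*3 = 6 - 3 = 3)
X(t) = 8 (X(t) = -73 + 81 = 8)
X(O(2)) + S(92) = 8 + 134/92 = 8 + 134*(1/92) = 8 + 67/46 = 435/46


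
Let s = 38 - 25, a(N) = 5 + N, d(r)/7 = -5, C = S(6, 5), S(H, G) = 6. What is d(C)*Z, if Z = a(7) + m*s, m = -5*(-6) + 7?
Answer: -17255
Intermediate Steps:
C = 6
d(r) = -35 (d(r) = 7*(-5) = -35)
m = 37 (m = 30 + 7 = 37)
s = 13
Z = 493 (Z = (5 + 7) + 37*13 = 12 + 481 = 493)
d(C)*Z = -35*493 = -17255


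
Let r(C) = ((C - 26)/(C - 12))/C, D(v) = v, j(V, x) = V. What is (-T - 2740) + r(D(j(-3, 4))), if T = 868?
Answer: -162389/45 ≈ -3608.6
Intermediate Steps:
r(C) = (-26 + C)/(C*(-12 + C)) (r(C) = ((-26 + C)/(-12 + C))/C = (-26 + C)/(C*(-12 + C)))
(-T - 2740) + r(D(j(-3, 4))) = (-1*868 - 2740) + (-26 - 3)/((-3)*(-12 - 3)) = (-868 - 2740) - ⅓*(-29)/(-15) = -3608 - ⅓*(-1/15)*(-29) = -3608 - 29/45 = -162389/45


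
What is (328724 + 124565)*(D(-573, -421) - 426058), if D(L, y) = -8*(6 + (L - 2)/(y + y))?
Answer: -81316840033614/421 ≈ -1.9315e+11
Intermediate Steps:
D(L, y) = -48 - 4*(-2 + L)/y (D(L, y) = -8*(6 + (-2 + L)/((2*y))) = -8*(6 + (-2 + L)*(1/(2*y))) = -8*(6 + (-2 + L)/(2*y)) = -48 - 4*(-2 + L)/y)
(328724 + 124565)*(D(-573, -421) - 426058) = (328724 + 124565)*(4*(2 - 1*(-573) - 12*(-421))/(-421) - 426058) = 453289*(4*(-1/421)*(2 + 573 + 5052) - 426058) = 453289*(4*(-1/421)*5627 - 426058) = 453289*(-22508/421 - 426058) = 453289*(-179392926/421) = -81316840033614/421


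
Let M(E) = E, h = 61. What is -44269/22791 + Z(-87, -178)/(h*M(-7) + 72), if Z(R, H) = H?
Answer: -164207/113955 ≈ -1.4410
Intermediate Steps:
-44269/22791 + Z(-87, -178)/(h*M(-7) + 72) = -44269/22791 - 178/(61*(-7) + 72) = -44269*1/22791 - 178/(-427 + 72) = -44269/22791 - 178/(-355) = -44269/22791 - 178*(-1/355) = -44269/22791 + 178/355 = -164207/113955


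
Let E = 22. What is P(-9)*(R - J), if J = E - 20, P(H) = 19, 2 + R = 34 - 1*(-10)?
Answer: 760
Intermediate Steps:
R = 42 (R = -2 + (34 - 1*(-10)) = -2 + (34 + 10) = -2 + 44 = 42)
J = 2 (J = 22 - 20 = 2)
P(-9)*(R - J) = 19*(42 - 1*2) = 19*(42 - 2) = 19*40 = 760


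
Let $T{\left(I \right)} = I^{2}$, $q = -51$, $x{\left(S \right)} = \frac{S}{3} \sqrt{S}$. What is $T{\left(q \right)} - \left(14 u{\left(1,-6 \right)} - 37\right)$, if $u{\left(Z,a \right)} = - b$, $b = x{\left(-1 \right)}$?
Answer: $2638 - \frac{14 i}{3} \approx 2638.0 - 4.6667 i$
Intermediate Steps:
$x{\left(S \right)} = \frac{S^{\frac{3}{2}}}{3}$ ($x{\left(S \right)} = S \frac{1}{3} \sqrt{S} = \frac{S}{3} \sqrt{S} = \frac{S^{\frac{3}{2}}}{3}$)
$b = - \frac{i}{3}$ ($b = \frac{\left(-1\right)^{\frac{3}{2}}}{3} = \frac{\left(-1\right) i}{3} = - \frac{i}{3} \approx - 0.33333 i$)
$u{\left(Z,a \right)} = \frac{i}{3}$ ($u{\left(Z,a \right)} = - \frac{\left(-1\right) i}{3} = \frac{i}{3}$)
$T{\left(q \right)} - \left(14 u{\left(1,-6 \right)} - 37\right) = \left(-51\right)^{2} - \left(14 \frac{i}{3} - 37\right) = 2601 - \left(\frac{14 i}{3} - 37\right) = 2601 - \left(-37 + \frac{14 i}{3}\right) = 2601 + \left(37 - \frac{14 i}{3}\right) = 2638 - \frac{14 i}{3}$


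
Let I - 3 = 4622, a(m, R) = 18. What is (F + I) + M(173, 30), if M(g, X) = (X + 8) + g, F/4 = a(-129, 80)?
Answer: 4908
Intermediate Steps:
I = 4625 (I = 3 + 4622 = 4625)
F = 72 (F = 4*18 = 72)
M(g, X) = 8 + X + g (M(g, X) = (8 + X) + g = 8 + X + g)
(F + I) + M(173, 30) = (72 + 4625) + (8 + 30 + 173) = 4697 + 211 = 4908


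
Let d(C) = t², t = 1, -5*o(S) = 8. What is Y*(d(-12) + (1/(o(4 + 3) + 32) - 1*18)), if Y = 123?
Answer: -317217/152 ≈ -2087.0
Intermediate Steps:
o(S) = -8/5 (o(S) = -⅕*8 = -8/5)
d(C) = 1 (d(C) = 1² = 1)
Y*(d(-12) + (1/(o(4 + 3) + 32) - 1*18)) = 123*(1 + (1/(-8/5 + 32) - 1*18)) = 123*(1 + (1/(152/5) - 18)) = 123*(1 + (5/152 - 18)) = 123*(1 - 2731/152) = 123*(-2579/152) = -317217/152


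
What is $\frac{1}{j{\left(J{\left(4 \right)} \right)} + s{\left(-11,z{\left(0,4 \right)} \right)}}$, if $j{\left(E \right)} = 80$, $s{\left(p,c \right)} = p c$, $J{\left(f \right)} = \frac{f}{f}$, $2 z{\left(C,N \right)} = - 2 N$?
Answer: $\frac{1}{124} \approx 0.0080645$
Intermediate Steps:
$z{\left(C,N \right)} = - N$ ($z{\left(C,N \right)} = \frac{\left(-2\right) N}{2} = - N$)
$J{\left(f \right)} = 1$
$s{\left(p,c \right)} = c p$
$\frac{1}{j{\left(J{\left(4 \right)} \right)} + s{\left(-11,z{\left(0,4 \right)} \right)}} = \frac{1}{80 + \left(-1\right) 4 \left(-11\right)} = \frac{1}{80 - -44} = \frac{1}{80 + 44} = \frac{1}{124}$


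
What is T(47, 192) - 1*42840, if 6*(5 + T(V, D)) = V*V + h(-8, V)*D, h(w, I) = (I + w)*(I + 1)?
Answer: 104563/6 ≈ 17427.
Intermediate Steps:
h(w, I) = (1 + I)*(I + w) (h(w, I) = (I + w)*(1 + I) = (1 + I)*(I + w))
T(V, D) = -5 + V²/6 + D*(-8 + V² - 7*V)/6 (T(V, D) = -5 + (V*V + (V - 8 + V² + V*(-8))*D)/6 = -5 + (V² + (V - 8 + V² - 8*V)*D)/6 = -5 + (V² + (-8 + V² - 7*V)*D)/6 = -5 + (V² + D*(-8 + V² - 7*V))/6 = -5 + (V²/6 + D*(-8 + V² - 7*V)/6) = -5 + V²/6 + D*(-8 + V² - 7*V)/6)
T(47, 192) - 1*42840 = (-5 + (⅙)*47² + (⅙)*192*(-8 + 47² - 7*47)) - 1*42840 = (-5 + (⅙)*2209 + (⅙)*192*(-8 + 2209 - 329)) - 42840 = (-5 + 2209/6 + (⅙)*192*1872) - 42840 = (-5 + 2209/6 + 59904) - 42840 = 361603/6 - 42840 = 104563/6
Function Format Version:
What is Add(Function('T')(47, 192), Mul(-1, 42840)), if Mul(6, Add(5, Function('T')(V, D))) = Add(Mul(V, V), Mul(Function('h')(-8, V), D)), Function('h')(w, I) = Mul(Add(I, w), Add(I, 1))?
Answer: Rational(104563, 6) ≈ 17427.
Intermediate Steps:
Function('h')(w, I) = Mul(Add(1, I), Add(I, w)) (Function('h')(w, I) = Mul(Add(I, w), Add(1, I)) = Mul(Add(1, I), Add(I, w)))
Function('T')(V, D) = Add(-5, Mul(Rational(1, 6), Pow(V, 2)), Mul(Rational(1, 6), D, Add(-8, Pow(V, 2), Mul(-7, V)))) (Function('T')(V, D) = Add(-5, Mul(Rational(1, 6), Add(Mul(V, V), Mul(Add(V, -8, Pow(V, 2), Mul(V, -8)), D)))) = Add(-5, Mul(Rational(1, 6), Add(Pow(V, 2), Mul(Add(V, -8, Pow(V, 2), Mul(-8, V)), D)))) = Add(-5, Mul(Rational(1, 6), Add(Pow(V, 2), Mul(Add(-8, Pow(V, 2), Mul(-7, V)), D)))) = Add(-5, Mul(Rational(1, 6), Add(Pow(V, 2), Mul(D, Add(-8, Pow(V, 2), Mul(-7, V)))))) = Add(-5, Add(Mul(Rational(1, 6), Pow(V, 2)), Mul(Rational(1, 6), D, Add(-8, Pow(V, 2), Mul(-7, V))))) = Add(-5, Mul(Rational(1, 6), Pow(V, 2)), Mul(Rational(1, 6), D, Add(-8, Pow(V, 2), Mul(-7, V)))))
Add(Function('T')(47, 192), Mul(-1, 42840)) = Add(Add(-5, Mul(Rational(1, 6), Pow(47, 2)), Mul(Rational(1, 6), 192, Add(-8, Pow(47, 2), Mul(-7, 47)))), Mul(-1, 42840)) = Add(Add(-5, Mul(Rational(1, 6), 2209), Mul(Rational(1, 6), 192, Add(-8, 2209, -329))), -42840) = Add(Add(-5, Rational(2209, 6), Mul(Rational(1, 6), 192, 1872)), -42840) = Add(Add(-5, Rational(2209, 6), 59904), -42840) = Add(Rational(361603, 6), -42840) = Rational(104563, 6)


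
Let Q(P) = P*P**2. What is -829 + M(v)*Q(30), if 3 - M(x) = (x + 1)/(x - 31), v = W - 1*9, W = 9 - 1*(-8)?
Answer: 2086933/23 ≈ 90736.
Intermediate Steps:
Q(P) = P**3
W = 17 (W = 9 + 8 = 17)
v = 8 (v = 17 - 1*9 = 17 - 9 = 8)
M(x) = 3 - (1 + x)/(-31 + x) (M(x) = 3 - (x + 1)/(x - 31) = 3 - (1 + x)/(-31 + x))
-829 + M(v)*Q(30) = -829 + (2*(-47 + 8)/(-31 + 8))*30**3 = -829 + (2*(-39)/(-23))*27000 = -829 + (2*(-1/23)*(-39))*27000 = -829 + (78/23)*27000 = -829 + 2106000/23 = 2086933/23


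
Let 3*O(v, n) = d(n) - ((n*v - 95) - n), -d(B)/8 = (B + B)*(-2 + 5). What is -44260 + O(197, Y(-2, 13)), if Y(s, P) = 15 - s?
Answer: -45611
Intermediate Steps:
d(B) = -48*B (d(B) = -8*(B + B)*(-2 + 5) = -8*2*B*3 = -48*B)
O(v, n) = 95/3 - 47*n/3 - n*v/3 (O(v, n) = (-48*n - ((n*v - 95) - n))/3 = (-48*n - ((-95 + n*v) - n))/3 = (-48*n - (-95 - n + n*v))/3 = (-48*n + (95 + n - n*v))/3 = (95 - 47*n - n*v)/3 = 95/3 - 47*n/3 - n*v/3)
-44260 + O(197, Y(-2, 13)) = -44260 + (95/3 - 47*(15 - 1*(-2))/3 - ⅓*(15 - 1*(-2))*197) = -44260 + (95/3 - 47*(15 + 2)/3 - ⅓*(15 + 2)*197) = -44260 + (95/3 - 47/3*17 - ⅓*17*197) = -44260 + (95/3 - 799/3 - 3349/3) = -44260 - 1351 = -45611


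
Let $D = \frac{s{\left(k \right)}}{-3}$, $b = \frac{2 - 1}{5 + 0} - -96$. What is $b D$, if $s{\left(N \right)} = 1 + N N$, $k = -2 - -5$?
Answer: $- \frac{962}{3} \approx -320.67$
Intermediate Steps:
$k = 3$ ($k = -2 + 5 = 3$)
$b = \frac{481}{5}$ ($b = 1 \cdot \frac{1}{5} + 96 = \frac{1}{5} + 96 = \frac{481}{5} \approx 96.2$)
$s{\left(N \right)} = 1 + N^{2}$
$D = - \frac{10}{3}$ ($D = \frac{1 + 3^{2}}{-3} = \left(1 + 9\right) \left(- \frac{1}{3}\right) = 10 \left(- \frac{1}{3}\right) = - \frac{10}{3} \approx -3.3333$)
$b D = \frac{481}{5} \left(- \frac{10}{3}\right) = - \frac{962}{3}$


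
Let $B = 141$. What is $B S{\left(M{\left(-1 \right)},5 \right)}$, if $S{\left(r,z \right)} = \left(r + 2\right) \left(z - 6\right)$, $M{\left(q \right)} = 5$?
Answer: $-987$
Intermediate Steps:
$S{\left(r,z \right)} = \left(-6 + z\right) \left(2 + r\right)$ ($S{\left(r,z \right)} = \left(2 + r\right) \left(-6 + z\right) = \left(-6 + z\right) \left(2 + r\right)$)
$B S{\left(M{\left(-1 \right)},5 \right)} = 141 \left(-12 - 30 + 2 \cdot 5 + 5 \cdot 5\right) = 141 \left(-12 - 30 + 10 + 25\right) = 141 \left(-7\right) = -987$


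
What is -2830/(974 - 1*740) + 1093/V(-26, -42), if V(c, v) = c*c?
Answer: -63743/6084 ≈ -10.477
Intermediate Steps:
V(c, v) = c²
-2830/(974 - 1*740) + 1093/V(-26, -42) = -2830/(974 - 1*740) + 1093/((-26)²) = -2830/(974 - 740) + 1093/676 = -2830/234 + 1093*(1/676) = -2830*1/234 + 1093/676 = -1415/117 + 1093/676 = -63743/6084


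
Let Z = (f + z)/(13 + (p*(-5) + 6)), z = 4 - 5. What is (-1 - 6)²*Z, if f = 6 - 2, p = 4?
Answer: -147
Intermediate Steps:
f = 4
z = -1
Z = -3 (Z = (4 - 1)/(13 + (4*(-5) + 6)) = 3/(13 + (-20 + 6)) = 3/(13 - 14) = 3/(-1) = 3*(-1) = -3)
(-1 - 6)²*Z = (-1 - 6)²*(-3) = (-7)²*(-3) = 49*(-3) = -147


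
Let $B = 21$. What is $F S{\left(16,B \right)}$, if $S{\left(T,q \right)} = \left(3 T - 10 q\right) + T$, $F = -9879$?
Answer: $1442334$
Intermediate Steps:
$S{\left(T,q \right)} = - 10 q + 4 T$ ($S{\left(T,q \right)} = \left(- 10 q + 3 T\right) + T = - 10 q + 4 T$)
$F S{\left(16,B \right)} = - 9879 \left(\left(-10\right) 21 + 4 \cdot 16\right) = - 9879 \left(-210 + 64\right) = \left(-9879\right) \left(-146\right) = 1442334$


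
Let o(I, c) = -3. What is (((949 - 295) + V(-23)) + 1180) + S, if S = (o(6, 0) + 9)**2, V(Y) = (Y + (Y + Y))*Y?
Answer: 3457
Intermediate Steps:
V(Y) = 3*Y**2 (V(Y) = (Y + 2*Y)*Y = (3*Y)*Y = 3*Y**2)
S = 36 (S = (-3 + 9)**2 = 6**2 = 36)
(((949 - 295) + V(-23)) + 1180) + S = (((949 - 295) + 3*(-23)**2) + 1180) + 36 = ((654 + 3*529) + 1180) + 36 = ((654 + 1587) + 1180) + 36 = (2241 + 1180) + 36 = 3421 + 36 = 3457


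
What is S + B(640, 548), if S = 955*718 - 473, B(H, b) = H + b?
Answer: 686405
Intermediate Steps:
S = 685217 (S = 685690 - 473 = 685217)
S + B(640, 548) = 685217 + (640 + 548) = 685217 + 1188 = 686405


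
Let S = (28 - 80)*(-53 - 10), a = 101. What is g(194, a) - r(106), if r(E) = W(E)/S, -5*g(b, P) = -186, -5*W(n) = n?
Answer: 304721/8190 ≈ 37.206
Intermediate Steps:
W(n) = -n/5
g(b, P) = 186/5 (g(b, P) = -1/5*(-186) = 186/5)
S = 3276 (S = -52*(-63) = 3276)
r(E) = -E/16380 (r(E) = -E/5/3276 = -E/5*(1/3276) = -E/16380)
g(194, a) - r(106) = 186/5 - (-1)*106/16380 = 186/5 - 1*(-53/8190) = 186/5 + 53/8190 = 304721/8190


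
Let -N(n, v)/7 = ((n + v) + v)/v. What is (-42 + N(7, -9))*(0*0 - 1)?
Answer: 455/9 ≈ 50.556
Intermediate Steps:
N(n, v) = -7*(n + 2*v)/v (N(n, v) = -7*((n + v) + v)/v = -7*(n + 2*v)/v)
(-42 + N(7, -9))*(0*0 - 1) = (-42 + (-14 - 7*7/(-9)))*(0*0 - 1) = (-42 + (-14 - 7*7*(-⅑)))*(0 - 1) = (-42 + (-14 + 49/9))*(-1) = (-42 - 77/9)*(-1) = -455/9*(-1) = 455/9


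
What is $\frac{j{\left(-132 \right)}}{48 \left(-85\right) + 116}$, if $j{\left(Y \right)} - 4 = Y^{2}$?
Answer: $- \frac{4357}{991} \approx -4.3966$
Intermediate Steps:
$j{\left(Y \right)} = 4 + Y^{2}$
$\frac{j{\left(-132 \right)}}{48 \left(-85\right) + 116} = \frac{4 + \left(-132\right)^{2}}{48 \left(-85\right) + 116} = \frac{4 + 17424}{-4080 + 116} = \frac{17428}{-3964} = 17428 \left(- \frac{1}{3964}\right) = - \frac{4357}{991}$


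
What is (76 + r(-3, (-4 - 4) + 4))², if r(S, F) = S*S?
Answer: 7225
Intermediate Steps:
r(S, F) = S²
(76 + r(-3, (-4 - 4) + 4))² = (76 + (-3)²)² = (76 + 9)² = 85² = 7225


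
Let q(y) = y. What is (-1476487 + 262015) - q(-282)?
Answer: -1214190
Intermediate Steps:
(-1476487 + 262015) - q(-282) = (-1476487 + 262015) - 1*(-282) = -1214472 + 282 = -1214190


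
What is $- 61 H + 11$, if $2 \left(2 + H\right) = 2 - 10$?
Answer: $377$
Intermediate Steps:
$H = -6$ ($H = -2 + \frac{2 - 10}{2} = -2 + \frac{1}{2} \left(-8\right) = -2 - 4 = -6$)
$- 61 H + 11 = \left(-61\right) \left(-6\right) + 11 = 366 + 11 = 377$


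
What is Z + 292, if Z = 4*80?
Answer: 612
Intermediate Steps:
Z = 320
Z + 292 = 320 + 292 = 612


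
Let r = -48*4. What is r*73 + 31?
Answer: -13985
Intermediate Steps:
r = -192
r*73 + 31 = -192*73 + 31 = -14016 + 31 = -13985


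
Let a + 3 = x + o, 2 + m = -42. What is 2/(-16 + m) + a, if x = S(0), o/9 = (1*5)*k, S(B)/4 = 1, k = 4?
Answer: 5429/30 ≈ 180.97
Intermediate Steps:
m = -44 (m = -2 - 42 = -44)
S(B) = 4 (S(B) = 4*1 = 4)
o = 180 (o = 9*((1*5)*4) = 9*(5*4) = 9*20 = 180)
x = 4
a = 181 (a = -3 + (4 + 180) = -3 + 184 = 181)
2/(-16 + m) + a = 2/(-16 - 44) + 181 = 2/(-60) + 181 = 2*(-1/60) + 181 = -1/30 + 181 = 5429/30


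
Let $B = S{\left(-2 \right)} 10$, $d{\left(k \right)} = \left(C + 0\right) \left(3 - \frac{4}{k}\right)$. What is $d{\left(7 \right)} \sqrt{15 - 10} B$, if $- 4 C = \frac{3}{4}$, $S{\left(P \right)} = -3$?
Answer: $\frac{765 \sqrt{5}}{56} \approx 30.546$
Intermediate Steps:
$C = - \frac{3}{16}$ ($C = - \frac{3 \cdot \frac{1}{4}}{4} = \left(- \frac{1}{4}\right) \frac{3}{4} = - \frac{3}{16} \approx -0.1875$)
$d{\left(k \right)} = - \frac{9}{16} + \frac{3}{4 k}$ ($d{\left(k \right)} = \left(- \frac{3}{16} + 0\right) \left(3 - \frac{4}{k}\right) = - \frac{3 \left(3 - \frac{4}{k}\right)}{16} = - \frac{9}{16} + \frac{3}{4 k}$)
$B = -30$ ($B = \left(-3\right) 10 = -30$)
$d{\left(7 \right)} \sqrt{15 - 10} B = \frac{3 \left(4 - 21\right)}{16 \cdot 7} \sqrt{15 - 10} \left(-30\right) = \frac{3}{16} \cdot \frac{1}{7} \left(4 - 21\right) \sqrt{5} \left(-30\right) = \frac{3}{16} \cdot \frac{1}{7} \left(-17\right) \sqrt{5} \left(-30\right) = - \frac{51 \sqrt{5}}{112} \left(-30\right) = \frac{765 \sqrt{5}}{56}$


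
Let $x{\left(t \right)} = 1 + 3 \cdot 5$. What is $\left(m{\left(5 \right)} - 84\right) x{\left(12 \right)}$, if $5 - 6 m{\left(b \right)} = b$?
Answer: $-1344$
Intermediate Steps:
$m{\left(b \right)} = \frac{5}{6} - \frac{b}{6}$
$x{\left(t \right)} = 16$ ($x{\left(t \right)} = 1 + 15 = 16$)
$\left(m{\left(5 \right)} - 84\right) x{\left(12 \right)} = \left(\left(\frac{5}{6} - \frac{5}{6}\right) - 84\right) 16 = \left(0 - 84\right) 16 = \left(-84\right) 16 = -1344$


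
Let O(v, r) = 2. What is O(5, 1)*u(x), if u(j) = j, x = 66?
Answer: 132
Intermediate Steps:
O(5, 1)*u(x) = 2*66 = 132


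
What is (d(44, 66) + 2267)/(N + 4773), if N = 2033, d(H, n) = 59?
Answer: 1163/3403 ≈ 0.34176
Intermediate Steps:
(d(44, 66) + 2267)/(N + 4773) = (59 + 2267)/(2033 + 4773) = 2326/6806 = 2326*(1/6806) = 1163/3403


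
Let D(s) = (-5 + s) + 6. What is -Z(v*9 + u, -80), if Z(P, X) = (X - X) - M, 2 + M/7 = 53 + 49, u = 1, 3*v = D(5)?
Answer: 700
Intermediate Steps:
D(s) = 1 + s
v = 2 (v = (1 + 5)/3 = (1/3)*6 = 2)
M = 700 (M = -14 + 7*(53 + 49) = -14 + 7*102 = -14 + 714 = 700)
Z(P, X) = -700 (Z(P, X) = (X - X) - 1*700 = 0 - 700 = -700)
-Z(v*9 + u, -80) = -1*(-700) = 700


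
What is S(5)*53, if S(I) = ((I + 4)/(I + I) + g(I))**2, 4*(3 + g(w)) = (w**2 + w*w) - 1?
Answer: 2184077/400 ≈ 5460.2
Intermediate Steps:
g(w) = -13/4 + w**2/2 (g(w) = -3 + ((w**2 + w*w) - 1)/4 = -3 + ((w**2 + w**2) - 1)/4 = -3 + (2*w**2 - 1)/4 = -3 + (-1 + 2*w**2)/4 = -3 + (-1/4 + w**2/2) = -13/4 + w**2/2)
S(I) = (-13/4 + I**2/2 + (4 + I)/(2*I))**2 (S(I) = ((I + 4)/(I + I) + (-13/4 + I**2/2))**2 = ((4 + I)/((2*I)) + (-13/4 + I**2/2))**2 = ((4 + I)*(1/(2*I)) + (-13/4 + I**2/2))**2 = ((4 + I)/(2*I) + (-13/4 + I**2/2))**2 = (-13/4 + I**2/2 + (4 + I)/(2*I))**2)
S(5)*53 = ((1/16)*(8 - 11*5 + 2*5**3)**2/5**2)*53 = ((1/16)*(1/25)*(8 - 55 + 2*125)**2)*53 = ((1/16)*(1/25)*(8 - 55 + 250)**2)*53 = ((1/16)*(1/25)*203**2)*53 = ((1/16)*(1/25)*41209)*53 = (41209/400)*53 = 2184077/400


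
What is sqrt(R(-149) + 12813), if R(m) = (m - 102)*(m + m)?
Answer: sqrt(87611) ≈ 295.99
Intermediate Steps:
R(m) = 2*m*(-102 + m) (R(m) = (-102 + m)*(2*m) = 2*m*(-102 + m))
sqrt(R(-149) + 12813) = sqrt(2*(-149)*(-102 - 149) + 12813) = sqrt(2*(-149)*(-251) + 12813) = sqrt(74798 + 12813) = sqrt(87611)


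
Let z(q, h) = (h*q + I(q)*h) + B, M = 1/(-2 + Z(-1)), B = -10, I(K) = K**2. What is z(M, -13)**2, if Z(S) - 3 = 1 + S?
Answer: 1296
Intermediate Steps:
Z(S) = 4 + S (Z(S) = 3 + (1 + S) = 4 + S)
M = 1 (M = 1/(-2 + (4 - 1)) = 1/(-2 + 3) = 1/1 = 1)
z(q, h) = -10 + h*q + h*q**2 (z(q, h) = (h*q + q**2*h) - 10 = (h*q + h*q**2) - 10 = -10 + h*q + h*q**2)
z(M, -13)**2 = (-10 - 13*1 - 13*1**2)**2 = (-10 - 13 - 13*1)**2 = (-10 - 13 - 13)**2 = (-36)**2 = 1296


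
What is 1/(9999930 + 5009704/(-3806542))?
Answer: 1903271/19032574266178 ≈ 1.0000e-7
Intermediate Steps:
1/(9999930 + 5009704/(-3806542)) = 1/(9999930 + 5009704*(-1/3806542)) = 1/(9999930 - 2504852/1903271) = 1/(19032574266178/1903271) = 1903271/19032574266178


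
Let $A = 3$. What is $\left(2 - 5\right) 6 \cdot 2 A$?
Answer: $-108$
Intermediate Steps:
$\left(2 - 5\right) 6 \cdot 2 A = \left(2 - 5\right) 6 \cdot 2 \cdot 3 = \left(-3\right) 6 \cdot 2 \cdot 3 = \left(-18\right) 2 \cdot 3 = \left(-36\right) 3 = -108$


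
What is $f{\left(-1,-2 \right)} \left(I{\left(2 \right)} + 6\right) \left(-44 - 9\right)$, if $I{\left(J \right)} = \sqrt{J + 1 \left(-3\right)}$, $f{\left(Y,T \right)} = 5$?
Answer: $-1590 - 265 i \approx -1590.0 - 265.0 i$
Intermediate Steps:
$I{\left(J \right)} = \sqrt{-3 + J}$ ($I{\left(J \right)} = \sqrt{J - 3} = \sqrt{-3 + J}$)
$f{\left(-1,-2 \right)} \left(I{\left(2 \right)} + 6\right) \left(-44 - 9\right) = 5 \left(\sqrt{-3 + 2} + 6\right) \left(-44 - 9\right) = 5 \left(\sqrt{-1} + 6\right) \left(-53\right) = 5 \left(i + 6\right) \left(-53\right) = 5 \left(6 + i\right) \left(-53\right) = \left(30 + 5 i\right) \left(-53\right) = -1590 - 265 i$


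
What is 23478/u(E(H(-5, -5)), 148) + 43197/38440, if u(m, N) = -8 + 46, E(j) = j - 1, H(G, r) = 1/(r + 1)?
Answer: 452067903/730360 ≈ 618.97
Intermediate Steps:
H(G, r) = 1/(1 + r)
E(j) = -1 + j
u(m, N) = 38
23478/u(E(H(-5, -5)), 148) + 43197/38440 = 23478/38 + 43197/38440 = 23478*(1/38) + 43197*(1/38440) = 11739/19 + 43197/38440 = 452067903/730360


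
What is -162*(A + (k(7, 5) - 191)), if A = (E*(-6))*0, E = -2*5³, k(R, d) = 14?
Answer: 28674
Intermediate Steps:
E = -250 (E = -2*125 = -250)
A = 0 (A = -250*(-6)*0 = 1500*0 = 0)
-162*(A + (k(7, 5) - 191)) = -162*(0 + (14 - 191)) = -162*(0 - 177) = -162*(-177) = 28674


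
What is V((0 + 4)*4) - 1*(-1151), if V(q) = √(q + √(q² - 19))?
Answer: 1151 + √(16 + √237) ≈ 1156.6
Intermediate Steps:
V(q) = √(q + √(-19 + q²))
V((0 + 4)*4) - 1*(-1151) = √((0 + 4)*4 + √(-19 + ((0 + 4)*4)²)) - 1*(-1151) = √(4*4 + √(-19 + (4*4)²)) + 1151 = √(16 + √(-19 + 16²)) + 1151 = √(16 + √(-19 + 256)) + 1151 = √(16 + √237) + 1151 = 1151 + √(16 + √237)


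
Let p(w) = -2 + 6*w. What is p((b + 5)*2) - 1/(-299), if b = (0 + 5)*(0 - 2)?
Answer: -18537/299 ≈ -61.997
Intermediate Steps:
b = -10 (b = 5*(-2) = -10)
p((b + 5)*2) - 1/(-299) = (-2 + 6*((-10 + 5)*2)) - 1/(-299) = (-2 + 6*(-5*2)) - 1*(-1/299) = (-2 + 6*(-10)) + 1/299 = (-2 - 60) + 1/299 = -62 + 1/299 = -18537/299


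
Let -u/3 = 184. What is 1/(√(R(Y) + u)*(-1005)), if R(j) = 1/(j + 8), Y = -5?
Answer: I*√4965/1663275 ≈ 4.2364e-5*I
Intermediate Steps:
u = -552 (u = -3*184 = -552)
R(j) = 1/(8 + j)
1/(√(R(Y) + u)*(-1005)) = 1/(√(1/(8 - 5) - 552)*(-1005)) = 1/(√(1/3 - 552)*(-1005)) = 1/(√(⅓ - 552)*(-1005)) = 1/(√(-1655/3)*(-1005)) = 1/((I*√4965/3)*(-1005)) = 1/(-335*I*√4965) = I*√4965/1663275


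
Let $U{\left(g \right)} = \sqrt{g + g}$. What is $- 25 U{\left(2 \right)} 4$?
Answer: $-200$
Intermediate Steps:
$U{\left(g \right)} = \sqrt{2} \sqrt{g}$ ($U{\left(g \right)} = \sqrt{2 g} = \sqrt{2} \sqrt{g}$)
$- 25 U{\left(2 \right)} 4 = - 25 \sqrt{2} \sqrt{2} \cdot 4 = \left(-25\right) 2 \cdot 4 = \left(-50\right) 4 = -200$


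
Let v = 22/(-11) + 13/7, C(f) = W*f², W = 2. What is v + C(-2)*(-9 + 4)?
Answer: -281/7 ≈ -40.143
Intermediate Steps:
C(f) = 2*f²
v = -⅐ (v = 22*(-1/11) + 13*(⅐) = -2 + 13/7 = -⅐ ≈ -0.14286)
v + C(-2)*(-9 + 4) = -⅐ + (2*(-2)²)*(-9 + 4) = -⅐ + (2*4)*(-5) = -⅐ + 8*(-5) = -⅐ - 40 = -281/7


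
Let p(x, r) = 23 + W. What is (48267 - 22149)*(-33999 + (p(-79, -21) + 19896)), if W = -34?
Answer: -368629452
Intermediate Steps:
p(x, r) = -11 (p(x, r) = 23 - 34 = -11)
(48267 - 22149)*(-33999 + (p(-79, -21) + 19896)) = (48267 - 22149)*(-33999 + (-11 + 19896)) = 26118*(-33999 + 19885) = 26118*(-14114) = -368629452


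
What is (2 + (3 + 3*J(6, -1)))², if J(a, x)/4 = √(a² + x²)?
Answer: 5353 + 120*√37 ≈ 6082.9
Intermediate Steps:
J(a, x) = 4*√(a² + x²)
(2 + (3 + 3*J(6, -1)))² = (2 + (3 + 3*(4*√(6² + (-1)²))))² = (2 + (3 + 3*(4*√(36 + 1))))² = (2 + (3 + 3*(4*√37)))² = (2 + (3 + 12*√37))² = (5 + 12*√37)²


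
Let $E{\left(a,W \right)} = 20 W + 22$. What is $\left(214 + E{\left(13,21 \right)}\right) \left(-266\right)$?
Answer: $-174496$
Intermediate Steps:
$E{\left(a,W \right)} = 22 + 20 W$
$\left(214 + E{\left(13,21 \right)}\right) \left(-266\right) = \left(214 + \left(22 + 20 \cdot 21\right)\right) \left(-266\right) = \left(214 + \left(22 + 420\right)\right) \left(-266\right) = \left(214 + 442\right) \left(-266\right) = 656 \left(-266\right) = -174496$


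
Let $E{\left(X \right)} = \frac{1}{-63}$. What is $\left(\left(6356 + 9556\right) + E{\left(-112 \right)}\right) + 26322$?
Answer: $\frac{2660741}{63} \approx 42234.0$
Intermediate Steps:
$E{\left(X \right)} = - \frac{1}{63}$
$\left(\left(6356 + 9556\right) + E{\left(-112 \right)}\right) + 26322 = \left(\left(6356 + 9556\right) - \frac{1}{63}\right) + 26322 = \left(15912 - \frac{1}{63}\right) + 26322 = \frac{1002455}{63} + 26322 = \frac{2660741}{63}$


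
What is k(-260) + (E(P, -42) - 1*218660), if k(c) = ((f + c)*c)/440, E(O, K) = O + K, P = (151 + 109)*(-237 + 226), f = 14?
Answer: -2435583/11 ≈ -2.2142e+5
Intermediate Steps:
P = -2860 (P = 260*(-11) = -2860)
E(O, K) = K + O
k(c) = c*(14 + c)/440 (k(c) = ((14 + c)*c)/440 = (c*(14 + c))*(1/440) = c*(14 + c)/440)
k(-260) + (E(P, -42) - 1*218660) = (1/440)*(-260)*(14 - 260) + ((-42 - 2860) - 1*218660) = (1/440)*(-260)*(-246) + (-2902 - 218660) = 1599/11 - 221562 = -2435583/11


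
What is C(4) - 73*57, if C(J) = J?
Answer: -4157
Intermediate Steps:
C(4) - 73*57 = 4 - 73*57 = 4 - 4161 = -4157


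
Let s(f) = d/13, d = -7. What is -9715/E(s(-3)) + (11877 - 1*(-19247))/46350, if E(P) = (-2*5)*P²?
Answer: 7611430301/2271150 ≈ 3351.4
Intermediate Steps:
s(f) = -7/13
E(P) = -10*P²
-9715/E(s(-3)) + (11877 - 1*(-19247))/46350 = -9715/((-10*(-7/13)²)) + (11877 - 1*(-19247))/46350 = -9715/((-10*49/169)) + (11877 + 19247)*(1/46350) = -9715/(-490/169) + 31124*(1/46350) = -9715*(-169/490) + 15562/23175 = 328367/98 + 15562/23175 = 7611430301/2271150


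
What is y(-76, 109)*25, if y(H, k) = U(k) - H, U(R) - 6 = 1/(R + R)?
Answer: 446925/218 ≈ 2050.1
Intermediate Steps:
U(R) = 6 + 1/(2*R) (U(R) = 6 + 1/(R + R) = 6 + 1/(2*R))
y(H, k) = 6 + 1/(2*k) - H (y(H, k) = (6 + 1/(2*k)) - H = 6 + 1/(2*k) - H)
y(-76, 109)*25 = (6 + (1/2)/109 - 1*(-76))*25 = (6 + (1/2)*(1/109) + 76)*25 = (6 + 1/218 + 76)*25 = (17877/218)*25 = 446925/218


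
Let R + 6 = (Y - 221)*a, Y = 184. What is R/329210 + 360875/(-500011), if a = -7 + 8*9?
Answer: -120009185271/164608621310 ≈ -0.72906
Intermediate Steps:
a = 65 (a = -7 + 72 = 65)
R = -2411 (R = -6 + (184 - 221)*65 = -6 - 37*65 = -6 - 2405 = -2411)
R/329210 + 360875/(-500011) = -2411/329210 + 360875/(-500011) = -2411*1/329210 + 360875*(-1/500011) = -2411/329210 - 360875/500011 = -120009185271/164608621310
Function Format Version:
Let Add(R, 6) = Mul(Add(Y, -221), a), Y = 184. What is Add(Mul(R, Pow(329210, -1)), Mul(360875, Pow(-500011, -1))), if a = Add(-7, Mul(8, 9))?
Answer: Rational(-120009185271, 164608621310) ≈ -0.72906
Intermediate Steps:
a = 65 (a = Add(-7, 72) = 65)
R = -2411 (R = Add(-6, Mul(Add(184, -221), 65)) = Add(-6, Mul(-37, 65)) = Add(-6, -2405) = -2411)
Add(Mul(R, Pow(329210, -1)), Mul(360875, Pow(-500011, -1))) = Add(Mul(-2411, Pow(329210, -1)), Mul(360875, Pow(-500011, -1))) = Add(Mul(-2411, Rational(1, 329210)), Mul(360875, Rational(-1, 500011))) = Add(Rational(-2411, 329210), Rational(-360875, 500011)) = Rational(-120009185271, 164608621310)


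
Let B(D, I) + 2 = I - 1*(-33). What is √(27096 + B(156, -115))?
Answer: 2*√6753 ≈ 164.35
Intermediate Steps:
B(D, I) = 31 + I (B(D, I) = -2 + (I - 1*(-33)) = -2 + (I + 33) = -2 + (33 + I) = 31 + I)
√(27096 + B(156, -115)) = √(27096 + (31 - 115)) = √(27096 - 84) = √27012 = 2*√6753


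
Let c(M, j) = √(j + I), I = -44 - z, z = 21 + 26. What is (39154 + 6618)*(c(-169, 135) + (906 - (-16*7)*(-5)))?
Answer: 15837112 + 91544*√11 ≈ 1.6141e+7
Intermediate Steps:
z = 47
I = -91 (I = -44 - 1*47 = -44 - 47 = -91)
c(M, j) = √(-91 + j) (c(M, j) = √(j - 91) = √(-91 + j))
(39154 + 6618)*(c(-169, 135) + (906 - (-16*7)*(-5))) = (39154 + 6618)*(√(-91 + 135) + (906 - (-16*7)*(-5))) = 45772*(√44 + (906 - (-112)*(-5))) = 45772*(2*√11 + (906 - 1*560)) = 45772*(2*√11 + (906 - 560)) = 45772*(2*√11 + 346) = 45772*(346 + 2*√11) = 15837112 + 91544*√11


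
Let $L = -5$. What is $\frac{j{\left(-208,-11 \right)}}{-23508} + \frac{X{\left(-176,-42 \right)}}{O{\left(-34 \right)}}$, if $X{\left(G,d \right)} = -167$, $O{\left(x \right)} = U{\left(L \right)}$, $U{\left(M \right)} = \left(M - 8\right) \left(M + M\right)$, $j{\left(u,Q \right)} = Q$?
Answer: $- \frac{1962203}{1528020} \approx -1.2841$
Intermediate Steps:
$U{\left(M \right)} = 2 M \left(-8 + M\right)$ ($U{\left(M \right)} = \left(-8 + M\right) 2 M = 2 M \left(-8 + M\right)$)
$O{\left(x \right)} = 130$ ($O{\left(x \right)} = 2 \left(-5\right) \left(-8 - 5\right) = 2 \left(-5\right) \left(-13\right) = 130$)
$\frac{j{\left(-208,-11 \right)}}{-23508} + \frac{X{\left(-176,-42 \right)}}{O{\left(-34 \right)}} = - \frac{11}{-23508} - \frac{167}{130} = \left(-11\right) \left(- \frac{1}{23508}\right) - \frac{167}{130} = \frac{11}{23508} - \frac{167}{130} = - \frac{1962203}{1528020}$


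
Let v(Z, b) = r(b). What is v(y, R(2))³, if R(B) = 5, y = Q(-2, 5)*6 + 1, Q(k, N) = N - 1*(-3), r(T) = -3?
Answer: -27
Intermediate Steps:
Q(k, N) = 3 + N (Q(k, N) = N + 3 = 3 + N)
y = 49 (y = (3 + 5)*6 + 1 = 8*6 + 1 = 48 + 1 = 49)
v(Z, b) = -3
v(y, R(2))³ = (-3)³ = -27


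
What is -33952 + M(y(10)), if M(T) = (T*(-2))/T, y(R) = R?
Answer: -33954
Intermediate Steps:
M(T) = -2 (M(T) = (-2*T)/T = -2)
-33952 + M(y(10)) = -33952 - 2 = -33954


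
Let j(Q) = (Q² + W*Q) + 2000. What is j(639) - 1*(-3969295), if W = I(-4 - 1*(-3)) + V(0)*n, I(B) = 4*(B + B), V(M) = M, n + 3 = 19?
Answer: 4374504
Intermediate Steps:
n = 16 (n = -3 + 19 = 16)
I(B) = 8*B (I(B) = 4*(2*B) = 8*B)
W = -8 (W = 8*(-4 - 1*(-3)) + 0*16 = 8*(-4 + 3) + 0 = 8*(-1) + 0 = -8 + 0 = -8)
j(Q) = 2000 + Q² - 8*Q (j(Q) = (Q² - 8*Q) + 2000 = 2000 + Q² - 8*Q)
j(639) - 1*(-3969295) = (2000 + 639² - 8*639) - 1*(-3969295) = (2000 + 408321 - 5112) + 3969295 = 405209 + 3969295 = 4374504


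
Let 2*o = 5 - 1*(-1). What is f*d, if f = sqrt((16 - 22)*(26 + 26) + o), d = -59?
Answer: -59*I*sqrt(309) ≈ -1037.1*I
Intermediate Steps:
o = 3 (o = (5 - 1*(-1))/2 = (5 + 1)/2 = (1/2)*6 = 3)
f = I*sqrt(309) (f = sqrt((16 - 22)*(26 + 26) + 3) = sqrt(-6*52 + 3) = sqrt(-312 + 3) = sqrt(-309) = I*sqrt(309) ≈ 17.578*I)
f*d = (I*sqrt(309))*(-59) = -59*I*sqrt(309)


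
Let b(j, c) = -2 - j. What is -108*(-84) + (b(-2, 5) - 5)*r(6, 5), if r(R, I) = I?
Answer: 9047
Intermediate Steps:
-108*(-84) + (b(-2, 5) - 5)*r(6, 5) = -108*(-84) + ((-2 - 1*(-2)) - 5)*5 = 9072 + ((-2 + 2) - 5)*5 = 9072 + (0 - 5)*5 = 9072 - 5*5 = 9072 - 25 = 9047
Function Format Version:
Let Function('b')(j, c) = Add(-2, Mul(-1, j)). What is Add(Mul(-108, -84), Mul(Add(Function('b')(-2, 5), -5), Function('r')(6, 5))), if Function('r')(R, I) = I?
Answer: 9047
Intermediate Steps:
Add(Mul(-108, -84), Mul(Add(Function('b')(-2, 5), -5), Function('r')(6, 5))) = Add(Mul(-108, -84), Mul(Add(Add(-2, Mul(-1, -2)), -5), 5)) = Add(9072, Mul(Add(Add(-2, 2), -5), 5)) = Add(9072, Mul(Add(0, -5), 5)) = Add(9072, Mul(-5, 5)) = Add(9072, -25) = 9047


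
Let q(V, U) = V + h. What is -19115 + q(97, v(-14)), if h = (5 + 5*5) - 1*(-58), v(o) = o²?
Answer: -18930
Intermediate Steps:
h = 88 (h = (5 + 25) + 58 = 30 + 58 = 88)
q(V, U) = 88 + V (q(V, U) = V + 88 = 88 + V)
-19115 + q(97, v(-14)) = -19115 + (88 + 97) = -19115 + 185 = -18930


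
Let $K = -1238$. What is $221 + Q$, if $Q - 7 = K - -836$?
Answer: $-174$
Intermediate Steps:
$Q = -395$ ($Q = 7 - 402 = -395$)
$221 + Q = 221 - 395 = -174$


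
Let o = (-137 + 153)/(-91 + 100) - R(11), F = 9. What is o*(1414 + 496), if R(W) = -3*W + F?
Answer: 443120/9 ≈ 49236.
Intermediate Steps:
R(W) = 9 - 3*W (R(W) = -3*W + 9 = 9 - 3*W)
o = 232/9 (o = (-137 + 153)/(-91 + 100) - (9 - 3*11) = 16/9 - (9 - 33) = 16*(1/9) - 1*(-24) = 16/9 + 24 = 232/9 ≈ 25.778)
o*(1414 + 496) = 232*(1414 + 496)/9 = (232/9)*1910 = 443120/9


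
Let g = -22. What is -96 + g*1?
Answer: -118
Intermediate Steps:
-96 + g*1 = -96 - 22*1 = -96 - 22 = -118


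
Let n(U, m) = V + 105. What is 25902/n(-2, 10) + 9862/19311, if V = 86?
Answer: 502077164/3688401 ≈ 136.12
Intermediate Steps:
n(U, m) = 191 (n(U, m) = 86 + 105 = 191)
25902/n(-2, 10) + 9862/19311 = 25902/191 + 9862/19311 = 502077164/3688401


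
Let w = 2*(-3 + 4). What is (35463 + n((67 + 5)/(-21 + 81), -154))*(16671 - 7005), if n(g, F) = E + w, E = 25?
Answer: 343046340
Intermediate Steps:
w = 2 (w = 2*1 = 2)
n(g, F) = 27 (n(g, F) = 25 + 2 = 27)
(35463 + n((67 + 5)/(-21 + 81), -154))*(16671 - 7005) = (35463 + 27)*(16671 - 7005) = 35490*9666 = 343046340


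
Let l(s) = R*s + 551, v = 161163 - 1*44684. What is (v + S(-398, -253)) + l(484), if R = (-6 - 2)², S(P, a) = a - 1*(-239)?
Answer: 147992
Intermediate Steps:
v = 116479 (v = 161163 - 44684 = 116479)
S(P, a) = 239 + a (S(P, a) = a + 239 = 239 + a)
R = 64 (R = (-8)² = 64)
l(s) = 551 + 64*s (l(s) = 64*s + 551 = 551 + 64*s)
(v + S(-398, -253)) + l(484) = (116479 + (239 - 253)) + (551 + 64*484) = (116479 - 14) + (551 + 30976) = 116465 + 31527 = 147992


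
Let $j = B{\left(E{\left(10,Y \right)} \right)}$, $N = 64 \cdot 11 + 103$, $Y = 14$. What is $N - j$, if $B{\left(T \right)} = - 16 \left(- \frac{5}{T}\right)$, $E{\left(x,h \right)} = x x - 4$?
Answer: $\frac{4837}{6} \approx 806.17$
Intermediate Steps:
$E{\left(x,h \right)} = -4 + x^{2}$ ($E{\left(x,h \right)} = x^{2} - 4 = -4 + x^{2}$)
$B{\left(T \right)} = \frac{80}{T}$
$N = 807$ ($N = 704 + 103 = 807$)
$j = \frac{5}{6}$ ($j = \frac{80}{-4 + 10^{2}} = \frac{80}{-4 + 100} = \frac{80}{96} = 80 \cdot \frac{1}{96} = \frac{5}{6} \approx 0.83333$)
$N - j = 807 - \frac{5}{6} = \frac{4837}{6}$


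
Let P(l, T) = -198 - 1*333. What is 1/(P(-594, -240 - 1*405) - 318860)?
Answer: -1/319391 ≈ -3.1310e-6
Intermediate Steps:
P(l, T) = -531 (P(l, T) = -198 - 333 = -531)
1/(P(-594, -240 - 1*405) - 318860) = 1/(-531 - 318860) = 1/(-319391) = -1/319391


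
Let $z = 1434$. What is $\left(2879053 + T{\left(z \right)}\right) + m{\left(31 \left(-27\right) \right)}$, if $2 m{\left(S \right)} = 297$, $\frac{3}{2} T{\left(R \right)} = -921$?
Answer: $\frac{5757175}{2} \approx 2.8786 \cdot 10^{6}$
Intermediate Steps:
$T{\left(R \right)} = -614$ ($T{\left(R \right)} = \frac{2}{3} \left(-921\right) = -614$)
$m{\left(S \right)} = \frac{297}{2}$ ($m{\left(S \right)} = \frac{1}{2} \cdot 297 = \frac{297}{2}$)
$\left(2879053 + T{\left(z \right)}\right) + m{\left(31 \left(-27\right) \right)} = \left(2879053 - 614\right) + \frac{297}{2} = 2878439 + \frac{297}{2} = \frac{5757175}{2}$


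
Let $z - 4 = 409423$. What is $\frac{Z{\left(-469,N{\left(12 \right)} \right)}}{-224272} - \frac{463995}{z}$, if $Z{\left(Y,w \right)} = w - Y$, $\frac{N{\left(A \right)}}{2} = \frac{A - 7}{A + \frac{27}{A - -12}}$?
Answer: $- \frac{2189321816795}{1928283255024} \approx -1.1354$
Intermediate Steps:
$z = 409427$ ($z = 4 + 409423 = 409427$)
$N{\left(A \right)} = \frac{2 \left(-7 + A\right)}{A + \frac{27}{12 + A}}$ ($N{\left(A \right)} = 2 \frac{A - 7}{A + \frac{27}{A - -12}} = 2 \frac{-7 + A}{A + \frac{27}{A + 12}} = 2 \frac{-7 + A}{A + \frac{27}{12 + A}} = \frac{2 \left(-7 + A\right)}{A + \frac{27}{12 + A}}$)
$\frac{Z{\left(-469,N{\left(12 \right)} \right)}}{-224272} - \frac{463995}{z} = \frac{\frac{2 \left(-84 + 12^{2} + 5 \cdot 12\right)}{27 + 12^{2} + 12 \cdot 12} - -469}{-224272} - \frac{463995}{409427} = \left(\frac{2 \left(-84 + 144 + 60\right)}{27 + 144 + 144} + 469\right) \left(- \frac{1}{224272}\right) - \frac{463995}{409427} = \left(2 \cdot \frac{1}{315} \cdot 120 + 469\right) \left(- \frac{1}{224272}\right) - \frac{463995}{409427} = \left(\frac{16}{21} + 469\right) \left(- \frac{1}{224272}\right) - \frac{463995}{409427} = \frac{9865}{21} \left(- \frac{1}{224272}\right) - \frac{463995}{409427} = - \frac{9865}{4709712} - \frac{463995}{409427} = - \frac{2189321816795}{1928283255024}$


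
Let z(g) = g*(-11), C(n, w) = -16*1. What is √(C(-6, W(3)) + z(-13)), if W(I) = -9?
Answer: √127 ≈ 11.269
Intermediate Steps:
C(n, w) = -16
z(g) = -11*g
√(C(-6, W(3)) + z(-13)) = √(-16 - 11*(-13)) = √(-16 + 143) = √127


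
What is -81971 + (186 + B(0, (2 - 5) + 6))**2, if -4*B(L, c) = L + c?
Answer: -762455/16 ≈ -47653.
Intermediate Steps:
B(L, c) = -L/4 - c/4 (B(L, c) = -(L + c)/4 = -L/4 - c/4)
-81971 + (186 + B(0, (2 - 5) + 6))**2 = -81971 + (186 + (-1/4*0 - ((2 - 5) + 6)/4))**2 = -81971 + (186 + (0 - (-3 + 6)/4))**2 = -81971 + (186 + (0 - 1/4*3))**2 = -81971 + (186 + (0 - 3/4))**2 = -81971 + (186 - 3/4)**2 = -81971 + (741/4)**2 = -81971 + 549081/16 = -762455/16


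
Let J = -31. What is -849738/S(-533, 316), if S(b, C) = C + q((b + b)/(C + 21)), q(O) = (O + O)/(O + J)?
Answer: -4891516797/1820120 ≈ -2687.5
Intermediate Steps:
q(O) = 2*O/(-31 + O) (q(O) = (O + O)/(O - 31) = (2*O)/(-31 + O) = 2*O/(-31 + O))
S(b, C) = C + 4*b/((-31 + 2*b/(21 + C))*(21 + C)) (S(b, C) = C + 2*((b + b)/(C + 21))/(-31 + (b + b)/(C + 21)) = C + 2*((2*b)/(21 + C))/(-31 + (2*b)/(21 + C)) = C + 2*(2*b/(21 + C))/(-31 + 2*b/(21 + C)) = C + 4*b/((-31 + 2*b/(21 + C))*(21 + C)))
-849738/S(-533, 316) = -849738*(-651 - 31*316 + 2*(-533))/(4*(-533) + 316*(-651 - 31*316 + 2*(-533))) = -849738*(-651 - 9796 - 1066)/(-2132 + 316*(-651 - 9796 - 1066)) = -849738*(-11513/(-2132 + 316*(-11513))) = -849738*(-11513/(-2132 - 3638108)) = -849738/((-1/11513*(-3640240))) = -849738/3640240/11513 = -849738*11513/3640240 = -4891516797/1820120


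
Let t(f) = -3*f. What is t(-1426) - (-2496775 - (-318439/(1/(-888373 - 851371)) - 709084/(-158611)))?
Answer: 87871261784059843/158611 ≈ 5.5400e+11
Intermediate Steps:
t(-1426) - (-2496775 - (-318439/(1/(-888373 - 851371)) - 709084/(-158611))) = -3*(-1426) - (-2496775 - (-318439/(1/(-888373 - 851371)) - 709084/(-158611))) = 4278 - (-2496775 - (-318439/(1/(-1739744)) - 709084*(-1/158611))) = 4278 - (-2496775 - (-318439/(-1/1739744) + 709084/158611)) = 4278 - (-2496775 - (-318439*(-1739744) + 709084/158611)) = 4278 - (-2496775 - (554002339616 + 709084/158611)) = 4278 - (-2496775 - 1*87870865089542460/158611) = 4278 - (-2496775 - 87870865089542460/158611) = 4278 - 1*(-87871261105521985/158611) = 4278 + 87871261105521985/158611 = 87871261784059843/158611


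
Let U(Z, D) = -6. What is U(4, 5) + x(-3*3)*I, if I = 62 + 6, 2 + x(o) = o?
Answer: -754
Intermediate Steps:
x(o) = -2 + o
I = 68
U(4, 5) + x(-3*3)*I = -6 + (-2 - 3*3)*68 = -6 + (-2 - 9)*68 = -6 - 11*68 = -6 - 748 = -754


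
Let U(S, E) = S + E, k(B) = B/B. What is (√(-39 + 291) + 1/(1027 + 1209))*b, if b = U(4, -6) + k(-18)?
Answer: -1/2236 - 6*√7 ≈ -15.875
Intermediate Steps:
k(B) = 1
U(S, E) = E + S
b = -1 (b = (-6 + 4) + 1 = -2 + 1 = -1)
(√(-39 + 291) + 1/(1027 + 1209))*b = (√(-39 + 291) + 1/(1027 + 1209))*(-1) = (√252 + 1/2236)*(-1) = (6*√7 + 1/2236)*(-1) = (1/2236 + 6*√7)*(-1) = -1/2236 - 6*√7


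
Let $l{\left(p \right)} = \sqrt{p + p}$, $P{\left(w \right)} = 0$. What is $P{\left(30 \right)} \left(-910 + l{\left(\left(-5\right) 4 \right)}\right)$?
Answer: $0$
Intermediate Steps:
$l{\left(p \right)} = \sqrt{2} \sqrt{p}$ ($l{\left(p \right)} = \sqrt{2 p} = \sqrt{2} \sqrt{p}$)
$P{\left(30 \right)} \left(-910 + l{\left(\left(-5\right) 4 \right)}\right) = 0 \left(-910 + \sqrt{2} \sqrt{\left(-5\right) 4}\right) = 0 \left(-910 + \sqrt{2} \sqrt{-20}\right) = 0 \left(-910 + \sqrt{2} \cdot 2 i \sqrt{5}\right) = 0 \left(-910 + 2 i \sqrt{10}\right) = 0$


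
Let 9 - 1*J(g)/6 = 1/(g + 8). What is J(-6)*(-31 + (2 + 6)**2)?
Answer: 1683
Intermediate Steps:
J(g) = 54 - 6/(8 + g) (J(g) = 54 - 6/(g + 8) = 54 - 6/(8 + g))
J(-6)*(-31 + (2 + 6)**2) = (6*(71 + 9*(-6))/(8 - 6))*(-31 + (2 + 6)**2) = (6*(71 - 54)/2)*(-31 + 8**2) = (6*(1/2)*17)*(-31 + 64) = 51*33 = 1683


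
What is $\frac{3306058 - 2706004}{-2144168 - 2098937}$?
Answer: $- \frac{600054}{4243105} \approx -0.14142$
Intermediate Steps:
$\frac{3306058 - 2706004}{-2144168 - 2098937} = \frac{600054}{-4243105} = 600054 \left(- \frac{1}{4243105}\right) = - \frac{600054}{4243105}$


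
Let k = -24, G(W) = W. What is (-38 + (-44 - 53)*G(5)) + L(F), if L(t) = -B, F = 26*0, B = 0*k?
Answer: -523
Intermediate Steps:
B = 0 (B = 0*(-24) = 0)
F = 0
L(t) = 0 (L(t) = -1*0 = 0)
(-38 + (-44 - 53)*G(5)) + L(F) = (-38 + (-44 - 53)*5) + 0 = (-38 - 97*5) + 0 = (-38 - 485) + 0 = -523 + 0 = -523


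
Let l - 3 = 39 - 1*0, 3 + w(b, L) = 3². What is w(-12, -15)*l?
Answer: 252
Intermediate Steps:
w(b, L) = 6 (w(b, L) = -3 + 3² = -3 + 9 = 6)
l = 42 (l = 3 + (39 - 1*0) = 3 + (39 + 0) = 3 + 39 = 42)
w(-12, -15)*l = 6*42 = 252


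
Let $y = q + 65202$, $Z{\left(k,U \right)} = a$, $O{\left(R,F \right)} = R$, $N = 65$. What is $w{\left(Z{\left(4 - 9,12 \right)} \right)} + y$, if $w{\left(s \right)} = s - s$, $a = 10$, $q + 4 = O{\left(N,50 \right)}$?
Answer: $65263$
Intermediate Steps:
$q = 61$ ($q = -4 + 65 = 61$)
$Z{\left(k,U \right)} = 10$
$w{\left(s \right)} = 0$
$y = 65263$ ($y = 61 + 65202 = 65263$)
$w{\left(Z{\left(4 - 9,12 \right)} \right)} + y = 0 + 65263 = 65263$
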